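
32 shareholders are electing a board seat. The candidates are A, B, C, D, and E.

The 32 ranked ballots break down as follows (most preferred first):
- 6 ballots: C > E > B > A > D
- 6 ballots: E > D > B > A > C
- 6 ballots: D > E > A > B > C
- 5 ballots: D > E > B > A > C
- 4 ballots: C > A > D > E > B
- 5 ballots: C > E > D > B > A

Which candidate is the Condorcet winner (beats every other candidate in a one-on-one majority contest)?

E

E vs A: 28–4
E vs B: 32–0
E vs C: 17–15
E vs D: 17–15
E beats every other candidate.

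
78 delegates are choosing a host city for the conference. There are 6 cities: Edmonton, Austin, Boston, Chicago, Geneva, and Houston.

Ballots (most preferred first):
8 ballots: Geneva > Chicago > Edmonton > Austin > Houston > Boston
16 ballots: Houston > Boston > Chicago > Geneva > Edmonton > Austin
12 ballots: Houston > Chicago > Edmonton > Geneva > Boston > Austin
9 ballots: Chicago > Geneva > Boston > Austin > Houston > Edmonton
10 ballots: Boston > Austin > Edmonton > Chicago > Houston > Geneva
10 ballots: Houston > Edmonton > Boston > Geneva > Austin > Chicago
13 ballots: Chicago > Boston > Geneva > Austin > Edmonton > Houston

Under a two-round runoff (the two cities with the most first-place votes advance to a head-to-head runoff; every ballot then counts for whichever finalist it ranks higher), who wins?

Round 1 first-place votes: Edmonton 0, Austin 0, Boston 10, Chicago 22, Geneva 8, Houston 38. Houston and Chicago advance.
Runoff: Houston is ranked above Chicago on 38 ballots, Chicago above Houston on 40.

Chicago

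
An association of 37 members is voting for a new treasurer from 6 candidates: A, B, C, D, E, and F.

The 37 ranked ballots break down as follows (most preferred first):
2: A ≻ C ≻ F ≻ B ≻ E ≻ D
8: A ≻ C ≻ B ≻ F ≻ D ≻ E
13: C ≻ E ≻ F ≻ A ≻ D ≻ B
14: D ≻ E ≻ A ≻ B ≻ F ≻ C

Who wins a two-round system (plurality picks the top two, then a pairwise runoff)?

Round 1 first-place votes: A 10, B 0, C 13, D 14, E 0, F 0. D and C advance.
Runoff: D is ranked above C on 14 ballots, C above D on 23.

C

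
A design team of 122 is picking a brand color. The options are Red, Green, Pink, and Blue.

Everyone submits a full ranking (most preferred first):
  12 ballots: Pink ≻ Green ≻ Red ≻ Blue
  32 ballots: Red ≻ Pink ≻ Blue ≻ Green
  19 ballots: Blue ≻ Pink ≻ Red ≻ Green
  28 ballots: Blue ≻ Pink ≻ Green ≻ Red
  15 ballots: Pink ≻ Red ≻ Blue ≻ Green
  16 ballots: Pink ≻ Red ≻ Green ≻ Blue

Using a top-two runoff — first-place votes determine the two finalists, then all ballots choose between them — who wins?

Round 1 first-place votes: Red 32, Green 0, Pink 43, Blue 47. Blue and Pink advance.
Runoff: Blue is ranked above Pink on 47 ballots, Pink above Blue on 75.

Pink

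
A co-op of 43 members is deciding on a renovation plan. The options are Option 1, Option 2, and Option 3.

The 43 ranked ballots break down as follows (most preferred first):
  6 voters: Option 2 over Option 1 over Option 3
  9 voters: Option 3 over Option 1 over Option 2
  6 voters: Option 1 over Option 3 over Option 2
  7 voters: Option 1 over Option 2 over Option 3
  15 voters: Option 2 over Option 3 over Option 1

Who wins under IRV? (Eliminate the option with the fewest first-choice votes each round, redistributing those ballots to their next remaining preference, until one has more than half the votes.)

Round 1: Option 1 13, Option 2 21, Option 3 9. Option 3 eliminated.
Round 2: Option 1 22, Option 2 21. Option 1 has a majority (≥22).

Option 1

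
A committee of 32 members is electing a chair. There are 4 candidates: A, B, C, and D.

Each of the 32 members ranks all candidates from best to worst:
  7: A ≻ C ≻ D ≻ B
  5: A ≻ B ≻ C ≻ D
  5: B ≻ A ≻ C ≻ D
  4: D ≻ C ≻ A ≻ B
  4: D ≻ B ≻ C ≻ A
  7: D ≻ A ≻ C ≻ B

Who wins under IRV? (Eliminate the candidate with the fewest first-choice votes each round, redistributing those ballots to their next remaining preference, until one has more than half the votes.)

A

Round 1: A 12, B 5, C 0, D 15. C eliminated.
Round 2: A 12, B 5, D 15. B eliminated.
Round 3: A 17, D 15. A has a majority (≥17).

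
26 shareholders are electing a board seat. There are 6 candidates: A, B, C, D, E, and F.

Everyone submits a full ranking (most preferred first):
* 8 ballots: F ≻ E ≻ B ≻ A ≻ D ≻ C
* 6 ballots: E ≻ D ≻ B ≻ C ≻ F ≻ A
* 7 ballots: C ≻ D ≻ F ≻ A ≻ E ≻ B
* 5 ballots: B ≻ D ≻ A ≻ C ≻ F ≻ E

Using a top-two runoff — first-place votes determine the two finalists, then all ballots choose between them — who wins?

Round 1 first-place votes: A 0, B 5, C 7, D 0, E 6, F 8. F and C advance.
Runoff: F is ranked above C on 8 ballots, C above F on 18.

C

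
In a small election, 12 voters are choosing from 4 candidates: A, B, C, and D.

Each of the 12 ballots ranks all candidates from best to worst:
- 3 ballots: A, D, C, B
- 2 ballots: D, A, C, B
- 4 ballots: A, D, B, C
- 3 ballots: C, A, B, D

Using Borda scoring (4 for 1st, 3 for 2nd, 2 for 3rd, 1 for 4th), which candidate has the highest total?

A: 3×4 + 2×3 + 4×4 + 3×3 = 43
B: 3×1 + 2×1 + 4×2 + 3×2 = 19
C: 3×2 + 2×2 + 4×1 + 3×4 = 26
D: 3×3 + 2×4 + 4×3 + 3×1 = 32

A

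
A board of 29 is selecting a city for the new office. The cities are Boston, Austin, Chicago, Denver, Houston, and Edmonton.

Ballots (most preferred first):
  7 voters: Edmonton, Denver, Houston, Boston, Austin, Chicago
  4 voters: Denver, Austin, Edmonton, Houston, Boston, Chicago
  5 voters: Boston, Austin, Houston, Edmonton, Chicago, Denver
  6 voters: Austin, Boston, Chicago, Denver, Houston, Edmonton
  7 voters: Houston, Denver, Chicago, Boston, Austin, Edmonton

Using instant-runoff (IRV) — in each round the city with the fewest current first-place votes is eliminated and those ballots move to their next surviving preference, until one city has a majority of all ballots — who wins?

Round 1: Boston 5, Austin 6, Chicago 0, Denver 4, Houston 7, Edmonton 7. Chicago eliminated.
Round 2: Boston 5, Austin 6, Denver 4, Houston 7, Edmonton 7. Denver eliminated.
Round 3: Boston 5, Austin 10, Houston 7, Edmonton 7. Boston eliminated.
Round 4: Austin 15, Houston 7, Edmonton 7. Austin has a majority (≥15).

Austin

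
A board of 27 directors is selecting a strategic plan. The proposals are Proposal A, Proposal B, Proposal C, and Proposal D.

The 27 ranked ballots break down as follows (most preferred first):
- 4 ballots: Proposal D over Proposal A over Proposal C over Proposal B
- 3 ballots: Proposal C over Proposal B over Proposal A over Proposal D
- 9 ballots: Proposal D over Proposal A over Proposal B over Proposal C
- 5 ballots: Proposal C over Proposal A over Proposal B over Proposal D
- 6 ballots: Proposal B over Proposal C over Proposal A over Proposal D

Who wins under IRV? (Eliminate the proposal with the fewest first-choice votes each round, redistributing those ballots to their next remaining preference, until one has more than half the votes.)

Round 1: Proposal A 0, Proposal B 6, Proposal C 8, Proposal D 13. Proposal A eliminated.
Round 2: Proposal B 6, Proposal C 8, Proposal D 13. Proposal B eliminated.
Round 3: Proposal C 14, Proposal D 13. Proposal C has a majority (≥14).

Proposal C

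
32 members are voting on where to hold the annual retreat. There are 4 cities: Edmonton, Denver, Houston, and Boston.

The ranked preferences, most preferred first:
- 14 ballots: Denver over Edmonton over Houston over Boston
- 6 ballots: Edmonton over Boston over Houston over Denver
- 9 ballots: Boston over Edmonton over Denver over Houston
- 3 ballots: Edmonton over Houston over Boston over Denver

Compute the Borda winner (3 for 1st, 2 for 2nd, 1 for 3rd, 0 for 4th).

Edmonton: 14×2 + 6×3 + 9×2 + 3×3 = 73
Denver: 14×3 + 6×0 + 9×1 + 3×0 = 51
Houston: 14×1 + 6×1 + 9×0 + 3×2 = 26
Boston: 14×0 + 6×2 + 9×3 + 3×1 = 42

Edmonton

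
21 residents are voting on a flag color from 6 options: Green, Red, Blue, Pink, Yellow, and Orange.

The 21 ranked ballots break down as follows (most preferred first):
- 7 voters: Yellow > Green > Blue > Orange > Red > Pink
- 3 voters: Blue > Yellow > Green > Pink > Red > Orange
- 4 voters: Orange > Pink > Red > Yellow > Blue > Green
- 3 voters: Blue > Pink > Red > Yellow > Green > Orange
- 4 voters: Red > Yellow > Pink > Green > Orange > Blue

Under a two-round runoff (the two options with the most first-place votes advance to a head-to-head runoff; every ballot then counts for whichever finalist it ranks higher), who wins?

Yellow

Round 1 first-place votes: Green 0, Red 4, Blue 6, Pink 0, Yellow 7, Orange 4. Yellow and Blue advance.
Runoff: Yellow is ranked above Blue on 15 ballots, Blue above Yellow on 6.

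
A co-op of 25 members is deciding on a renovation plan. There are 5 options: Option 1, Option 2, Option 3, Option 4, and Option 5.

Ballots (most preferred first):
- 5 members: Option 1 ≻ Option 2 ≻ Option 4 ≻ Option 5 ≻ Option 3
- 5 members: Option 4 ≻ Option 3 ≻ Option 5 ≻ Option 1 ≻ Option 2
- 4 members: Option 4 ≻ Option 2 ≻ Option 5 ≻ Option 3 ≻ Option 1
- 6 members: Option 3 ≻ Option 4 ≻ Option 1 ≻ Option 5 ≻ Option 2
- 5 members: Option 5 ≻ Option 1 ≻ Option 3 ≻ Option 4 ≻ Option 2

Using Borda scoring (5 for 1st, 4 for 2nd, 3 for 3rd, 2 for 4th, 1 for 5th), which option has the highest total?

Option 4

Option 1: 5×5 + 5×2 + 4×1 + 6×3 + 5×4 = 77
Option 2: 5×4 + 5×1 + 4×4 + 6×1 + 5×1 = 52
Option 3: 5×1 + 5×4 + 4×2 + 6×5 + 5×3 = 78
Option 4: 5×3 + 5×5 + 4×5 + 6×4 + 5×2 = 94
Option 5: 5×2 + 5×3 + 4×3 + 6×2 + 5×5 = 74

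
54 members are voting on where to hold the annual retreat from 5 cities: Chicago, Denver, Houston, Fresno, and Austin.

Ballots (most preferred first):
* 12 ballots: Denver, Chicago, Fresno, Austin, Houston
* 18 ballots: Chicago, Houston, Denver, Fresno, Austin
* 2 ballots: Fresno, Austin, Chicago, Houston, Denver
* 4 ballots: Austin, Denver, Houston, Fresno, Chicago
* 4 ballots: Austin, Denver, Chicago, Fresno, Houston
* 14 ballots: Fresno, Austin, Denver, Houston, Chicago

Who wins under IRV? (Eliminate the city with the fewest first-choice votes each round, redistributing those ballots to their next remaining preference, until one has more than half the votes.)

Denver

Round 1: Chicago 18, Denver 12, Houston 0, Fresno 16, Austin 8. Houston eliminated.
Round 2: Chicago 18, Denver 12, Fresno 16, Austin 8. Austin eliminated.
Round 3: Chicago 18, Denver 20, Fresno 16. Fresno eliminated.
Round 4: Chicago 20, Denver 34. Denver has a majority (≥28).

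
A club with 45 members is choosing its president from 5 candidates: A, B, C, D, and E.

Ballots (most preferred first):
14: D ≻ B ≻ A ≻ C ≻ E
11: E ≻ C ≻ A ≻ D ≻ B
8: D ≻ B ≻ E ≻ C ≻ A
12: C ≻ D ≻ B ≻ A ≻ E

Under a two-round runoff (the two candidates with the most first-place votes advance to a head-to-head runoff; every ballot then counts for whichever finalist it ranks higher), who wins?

Round 1 first-place votes: A 0, B 0, C 12, D 22, E 11. D and C advance.
Runoff: D is ranked above C on 22 ballots, C above D on 23.

C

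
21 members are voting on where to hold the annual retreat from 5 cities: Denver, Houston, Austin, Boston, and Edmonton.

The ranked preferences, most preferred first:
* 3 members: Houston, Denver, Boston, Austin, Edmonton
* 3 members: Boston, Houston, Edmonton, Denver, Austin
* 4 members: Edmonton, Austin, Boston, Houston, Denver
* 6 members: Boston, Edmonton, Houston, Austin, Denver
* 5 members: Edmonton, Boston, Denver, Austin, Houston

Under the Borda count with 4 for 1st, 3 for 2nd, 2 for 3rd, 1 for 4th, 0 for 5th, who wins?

Boston

Denver: 3×3 + 3×1 + 4×0 + 6×0 + 5×2 = 22
Houston: 3×4 + 3×3 + 4×1 + 6×2 + 5×0 = 37
Austin: 3×1 + 3×0 + 4×3 + 6×1 + 5×1 = 26
Boston: 3×2 + 3×4 + 4×2 + 6×4 + 5×3 = 65
Edmonton: 3×0 + 3×2 + 4×4 + 6×3 + 5×4 = 60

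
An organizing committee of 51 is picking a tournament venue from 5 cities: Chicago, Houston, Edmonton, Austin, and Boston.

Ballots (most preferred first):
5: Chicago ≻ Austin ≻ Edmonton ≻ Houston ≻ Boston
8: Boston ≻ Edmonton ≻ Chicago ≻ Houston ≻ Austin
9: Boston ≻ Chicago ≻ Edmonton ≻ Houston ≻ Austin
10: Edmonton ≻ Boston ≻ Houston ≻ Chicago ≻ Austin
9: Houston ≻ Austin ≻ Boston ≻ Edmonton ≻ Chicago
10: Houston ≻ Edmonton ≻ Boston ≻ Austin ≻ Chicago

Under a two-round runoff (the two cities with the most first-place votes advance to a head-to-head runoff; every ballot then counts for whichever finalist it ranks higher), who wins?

Round 1 first-place votes: Chicago 5, Houston 19, Edmonton 10, Austin 0, Boston 17. Houston and Boston advance.
Runoff: Houston is ranked above Boston on 24 ballots, Boston above Houston on 27.

Boston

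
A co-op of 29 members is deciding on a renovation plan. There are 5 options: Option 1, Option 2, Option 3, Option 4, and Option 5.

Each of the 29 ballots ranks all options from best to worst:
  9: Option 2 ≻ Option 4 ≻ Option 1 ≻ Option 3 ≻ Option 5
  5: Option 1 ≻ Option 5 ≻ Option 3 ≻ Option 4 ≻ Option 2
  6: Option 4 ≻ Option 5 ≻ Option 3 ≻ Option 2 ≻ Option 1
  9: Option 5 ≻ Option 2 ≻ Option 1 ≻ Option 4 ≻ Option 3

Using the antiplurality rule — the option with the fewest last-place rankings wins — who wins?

Last-place votes: Option 1 6, Option 2 5, Option 3 9, Option 4 0, Option 5 9.

Option 4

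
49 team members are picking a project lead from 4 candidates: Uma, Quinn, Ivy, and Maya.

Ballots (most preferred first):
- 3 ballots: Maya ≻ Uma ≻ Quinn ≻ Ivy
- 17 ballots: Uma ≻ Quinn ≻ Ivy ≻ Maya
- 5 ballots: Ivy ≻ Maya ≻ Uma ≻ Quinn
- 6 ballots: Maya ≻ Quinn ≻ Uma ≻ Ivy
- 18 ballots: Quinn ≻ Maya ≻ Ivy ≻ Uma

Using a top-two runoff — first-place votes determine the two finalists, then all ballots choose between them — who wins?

Round 1 first-place votes: Uma 17, Quinn 18, Ivy 5, Maya 9. Quinn and Uma advance.
Runoff: Quinn is ranked above Uma on 24 ballots, Uma above Quinn on 25.

Uma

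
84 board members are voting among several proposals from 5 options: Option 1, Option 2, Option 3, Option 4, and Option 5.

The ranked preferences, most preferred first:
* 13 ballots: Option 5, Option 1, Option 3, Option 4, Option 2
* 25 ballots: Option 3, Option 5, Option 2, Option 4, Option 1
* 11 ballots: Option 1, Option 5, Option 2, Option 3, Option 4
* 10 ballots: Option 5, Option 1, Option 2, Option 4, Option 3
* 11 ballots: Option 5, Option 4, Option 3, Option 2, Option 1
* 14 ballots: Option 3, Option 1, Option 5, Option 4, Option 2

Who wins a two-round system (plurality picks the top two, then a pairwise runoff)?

Round 1 first-place votes: Option 1 11, Option 2 0, Option 3 39, Option 4 0, Option 5 34. Option 3 and Option 5 advance.
Runoff: Option 3 is ranked above Option 5 on 39 ballots, Option 5 above Option 3 on 45.

Option 5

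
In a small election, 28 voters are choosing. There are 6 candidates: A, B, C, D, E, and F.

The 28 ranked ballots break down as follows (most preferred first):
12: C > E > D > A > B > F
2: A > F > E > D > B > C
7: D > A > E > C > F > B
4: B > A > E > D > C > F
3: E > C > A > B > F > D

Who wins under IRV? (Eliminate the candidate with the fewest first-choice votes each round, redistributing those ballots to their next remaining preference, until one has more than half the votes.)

Round 1: A 2, B 4, C 12, D 7, E 3, F 0. F eliminated.
Round 2: A 2, B 4, C 12, D 7, E 3. A eliminated.
Round 3: B 4, C 12, D 7, E 5. B eliminated.
Round 4: C 12, D 7, E 9. D eliminated.
Round 5: C 12, E 16. E has a majority (≥15).

E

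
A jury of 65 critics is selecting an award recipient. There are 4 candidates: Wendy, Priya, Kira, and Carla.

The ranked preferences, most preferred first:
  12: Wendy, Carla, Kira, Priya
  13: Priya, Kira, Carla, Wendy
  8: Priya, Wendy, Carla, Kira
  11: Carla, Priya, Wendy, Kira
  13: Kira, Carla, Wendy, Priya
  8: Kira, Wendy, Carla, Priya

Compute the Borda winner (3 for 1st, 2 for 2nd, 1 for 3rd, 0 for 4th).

Wendy: 12×3 + 13×0 + 8×2 + 11×1 + 13×1 + 8×2 = 92
Priya: 12×0 + 13×3 + 8×3 + 11×2 + 13×0 + 8×0 = 85
Kira: 12×1 + 13×2 + 8×0 + 11×0 + 13×3 + 8×3 = 101
Carla: 12×2 + 13×1 + 8×1 + 11×3 + 13×2 + 8×1 = 112

Carla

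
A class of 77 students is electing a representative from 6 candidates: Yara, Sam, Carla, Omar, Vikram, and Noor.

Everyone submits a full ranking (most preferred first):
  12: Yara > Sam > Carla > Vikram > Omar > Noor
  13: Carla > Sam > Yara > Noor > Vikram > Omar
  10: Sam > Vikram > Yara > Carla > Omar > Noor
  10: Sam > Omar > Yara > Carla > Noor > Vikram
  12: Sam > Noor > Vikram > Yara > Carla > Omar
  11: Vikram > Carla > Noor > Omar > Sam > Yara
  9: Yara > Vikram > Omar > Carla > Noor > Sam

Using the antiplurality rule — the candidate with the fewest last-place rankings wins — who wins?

Last-place votes: Yara 11, Sam 9, Carla 0, Omar 25, Vikram 10, Noor 22.

Carla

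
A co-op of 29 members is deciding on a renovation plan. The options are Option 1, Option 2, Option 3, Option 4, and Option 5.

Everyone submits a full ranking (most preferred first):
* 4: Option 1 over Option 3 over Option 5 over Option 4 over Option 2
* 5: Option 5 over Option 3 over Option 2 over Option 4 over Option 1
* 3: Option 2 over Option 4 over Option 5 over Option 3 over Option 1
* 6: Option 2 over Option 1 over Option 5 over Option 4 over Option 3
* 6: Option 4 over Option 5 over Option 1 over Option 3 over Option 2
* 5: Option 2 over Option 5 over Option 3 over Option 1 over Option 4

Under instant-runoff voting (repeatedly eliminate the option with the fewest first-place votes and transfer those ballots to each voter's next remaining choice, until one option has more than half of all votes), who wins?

Option 5

Round 1: Option 1 4, Option 2 14, Option 3 0, Option 4 6, Option 5 5. Option 3 eliminated.
Round 2: Option 1 4, Option 2 14, Option 4 6, Option 5 5. Option 1 eliminated.
Round 3: Option 2 14, Option 4 6, Option 5 9. Option 4 eliminated.
Round 4: Option 2 14, Option 5 15. Option 5 has a majority (≥15).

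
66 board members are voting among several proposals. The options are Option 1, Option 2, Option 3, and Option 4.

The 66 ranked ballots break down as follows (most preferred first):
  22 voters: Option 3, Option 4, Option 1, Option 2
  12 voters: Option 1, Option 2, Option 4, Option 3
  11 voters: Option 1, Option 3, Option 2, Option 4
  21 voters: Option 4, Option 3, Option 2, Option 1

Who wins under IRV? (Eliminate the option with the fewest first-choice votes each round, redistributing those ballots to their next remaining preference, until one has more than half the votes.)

Round 1: Option 1 23, Option 2 0, Option 3 22, Option 4 21. Option 2 eliminated.
Round 2: Option 1 23, Option 3 22, Option 4 21. Option 4 eliminated.
Round 3: Option 1 23, Option 3 43. Option 3 has a majority (≥34).

Option 3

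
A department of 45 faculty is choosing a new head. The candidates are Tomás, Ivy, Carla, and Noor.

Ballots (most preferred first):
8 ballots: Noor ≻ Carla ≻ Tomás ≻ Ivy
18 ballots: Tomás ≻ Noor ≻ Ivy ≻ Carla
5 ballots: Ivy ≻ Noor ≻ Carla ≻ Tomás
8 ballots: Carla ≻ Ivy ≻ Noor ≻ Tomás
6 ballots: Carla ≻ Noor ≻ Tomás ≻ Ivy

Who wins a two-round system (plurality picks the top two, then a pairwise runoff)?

Carla

Round 1 first-place votes: Tomás 18, Ivy 5, Carla 14, Noor 8. Tomás and Carla advance.
Runoff: Tomás is ranked above Carla on 18 ballots, Carla above Tomás on 27.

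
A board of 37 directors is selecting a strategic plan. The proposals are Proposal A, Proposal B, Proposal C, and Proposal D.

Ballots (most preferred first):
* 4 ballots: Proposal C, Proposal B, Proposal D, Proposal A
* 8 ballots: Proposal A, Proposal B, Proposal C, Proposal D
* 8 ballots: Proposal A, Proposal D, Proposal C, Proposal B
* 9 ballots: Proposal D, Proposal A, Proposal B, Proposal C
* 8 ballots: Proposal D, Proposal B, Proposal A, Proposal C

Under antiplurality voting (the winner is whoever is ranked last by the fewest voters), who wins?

Proposal A

Last-place votes: Proposal A 4, Proposal B 8, Proposal C 17, Proposal D 8.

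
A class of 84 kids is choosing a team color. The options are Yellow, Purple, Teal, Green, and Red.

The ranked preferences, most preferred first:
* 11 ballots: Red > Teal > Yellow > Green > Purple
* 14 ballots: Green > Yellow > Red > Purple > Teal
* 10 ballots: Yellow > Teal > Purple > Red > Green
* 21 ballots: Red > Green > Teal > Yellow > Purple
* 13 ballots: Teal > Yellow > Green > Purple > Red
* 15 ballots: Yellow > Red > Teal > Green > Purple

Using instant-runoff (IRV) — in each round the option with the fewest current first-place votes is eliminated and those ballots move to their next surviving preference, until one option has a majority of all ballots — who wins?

Round 1: Yellow 25, Purple 0, Teal 13, Green 14, Red 32. Purple eliminated.
Round 2: Yellow 25, Teal 13, Green 14, Red 32. Teal eliminated.
Round 3: Yellow 38, Green 14, Red 32. Green eliminated.
Round 4: Yellow 52, Red 32. Yellow has a majority (≥43).

Yellow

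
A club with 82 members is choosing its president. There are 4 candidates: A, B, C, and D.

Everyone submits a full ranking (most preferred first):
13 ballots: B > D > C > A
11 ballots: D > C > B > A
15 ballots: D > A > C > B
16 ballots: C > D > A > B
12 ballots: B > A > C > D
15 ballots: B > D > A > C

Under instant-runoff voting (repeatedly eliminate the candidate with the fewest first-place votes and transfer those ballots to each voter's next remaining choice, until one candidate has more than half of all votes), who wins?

D

Round 1: A 0, B 40, C 16, D 26. A eliminated.
Round 2: B 40, C 16, D 26. C eliminated.
Round 3: B 40, D 42. D has a majority (≥42).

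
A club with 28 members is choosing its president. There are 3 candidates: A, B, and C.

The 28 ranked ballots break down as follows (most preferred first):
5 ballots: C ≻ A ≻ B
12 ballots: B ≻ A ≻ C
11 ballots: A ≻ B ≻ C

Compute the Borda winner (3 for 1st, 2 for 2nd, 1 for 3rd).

A

A: 5×2 + 12×2 + 11×3 = 67
B: 5×1 + 12×3 + 11×2 = 63
C: 5×3 + 12×1 + 11×1 = 38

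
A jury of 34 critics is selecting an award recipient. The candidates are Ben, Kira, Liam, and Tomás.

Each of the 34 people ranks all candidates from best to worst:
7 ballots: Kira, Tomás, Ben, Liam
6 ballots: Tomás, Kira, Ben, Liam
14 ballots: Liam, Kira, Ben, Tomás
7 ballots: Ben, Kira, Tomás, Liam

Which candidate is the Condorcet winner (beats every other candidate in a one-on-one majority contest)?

Kira vs Ben: 27–7
Kira vs Liam: 20–14
Kira vs Tomás: 28–6
Kira beats every other candidate.

Kira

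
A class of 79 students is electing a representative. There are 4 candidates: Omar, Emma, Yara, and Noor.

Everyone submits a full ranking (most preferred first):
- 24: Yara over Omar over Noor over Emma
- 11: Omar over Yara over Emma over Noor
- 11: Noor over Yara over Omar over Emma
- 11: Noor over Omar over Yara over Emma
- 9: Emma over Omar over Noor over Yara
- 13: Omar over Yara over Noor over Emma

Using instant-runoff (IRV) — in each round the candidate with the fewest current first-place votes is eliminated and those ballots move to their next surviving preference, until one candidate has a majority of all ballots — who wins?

Omar

Round 1: Omar 24, Emma 9, Yara 24, Noor 22. Emma eliminated.
Round 2: Omar 33, Yara 24, Noor 22. Noor eliminated.
Round 3: Omar 44, Yara 35. Omar has a majority (≥40).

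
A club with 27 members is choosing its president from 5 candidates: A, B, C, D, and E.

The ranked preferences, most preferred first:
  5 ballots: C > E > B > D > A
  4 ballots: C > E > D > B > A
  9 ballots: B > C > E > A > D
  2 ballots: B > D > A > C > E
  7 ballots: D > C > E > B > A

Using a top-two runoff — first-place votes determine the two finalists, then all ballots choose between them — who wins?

C

Round 1 first-place votes: A 0, B 11, C 9, D 7, E 0. B and C advance.
Runoff: B is ranked above C on 11 ballots, C above B on 16.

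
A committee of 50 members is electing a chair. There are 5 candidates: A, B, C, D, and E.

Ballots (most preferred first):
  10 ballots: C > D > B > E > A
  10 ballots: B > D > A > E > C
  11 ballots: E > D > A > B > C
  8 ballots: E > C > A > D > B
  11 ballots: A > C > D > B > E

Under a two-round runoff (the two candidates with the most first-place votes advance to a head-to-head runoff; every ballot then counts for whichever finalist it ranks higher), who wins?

Round 1 first-place votes: A 11, B 10, C 10, D 0, E 19. E and A advance.
Runoff: E is ranked above A on 29 ballots, A above E on 21.

E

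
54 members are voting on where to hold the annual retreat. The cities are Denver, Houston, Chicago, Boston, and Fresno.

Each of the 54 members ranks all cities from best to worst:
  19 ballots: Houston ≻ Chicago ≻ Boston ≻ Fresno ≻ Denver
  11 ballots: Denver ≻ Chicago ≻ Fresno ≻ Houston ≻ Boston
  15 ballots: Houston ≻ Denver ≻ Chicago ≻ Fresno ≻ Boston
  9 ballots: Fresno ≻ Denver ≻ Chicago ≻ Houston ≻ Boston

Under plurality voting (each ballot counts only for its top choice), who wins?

Houston

First-place votes: Denver 11, Houston 34, Chicago 0, Boston 0, Fresno 9.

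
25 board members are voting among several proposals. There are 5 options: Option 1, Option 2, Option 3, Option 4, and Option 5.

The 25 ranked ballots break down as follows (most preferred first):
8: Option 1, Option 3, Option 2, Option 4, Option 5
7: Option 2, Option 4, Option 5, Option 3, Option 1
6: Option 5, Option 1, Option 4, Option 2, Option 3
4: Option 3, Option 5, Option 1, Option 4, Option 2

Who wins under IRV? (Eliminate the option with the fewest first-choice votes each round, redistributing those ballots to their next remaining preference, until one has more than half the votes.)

Option 5

Round 1: Option 1 8, Option 2 7, Option 3 4, Option 4 0, Option 5 6. Option 4 eliminated.
Round 2: Option 1 8, Option 2 7, Option 3 4, Option 5 6. Option 3 eliminated.
Round 3: Option 1 8, Option 2 7, Option 5 10. Option 2 eliminated.
Round 4: Option 1 8, Option 5 17. Option 5 has a majority (≥13).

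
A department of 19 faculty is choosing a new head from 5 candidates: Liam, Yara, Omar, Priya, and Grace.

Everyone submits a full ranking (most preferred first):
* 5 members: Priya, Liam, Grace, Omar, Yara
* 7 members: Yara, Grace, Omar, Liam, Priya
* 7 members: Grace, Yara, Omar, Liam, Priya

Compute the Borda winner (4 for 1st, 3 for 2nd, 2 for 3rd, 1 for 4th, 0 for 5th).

Liam: 5×3 + 7×1 + 7×1 = 29
Yara: 5×0 + 7×4 + 7×3 = 49
Omar: 5×1 + 7×2 + 7×2 = 33
Priya: 5×4 + 7×0 + 7×0 = 20
Grace: 5×2 + 7×3 + 7×4 = 59

Grace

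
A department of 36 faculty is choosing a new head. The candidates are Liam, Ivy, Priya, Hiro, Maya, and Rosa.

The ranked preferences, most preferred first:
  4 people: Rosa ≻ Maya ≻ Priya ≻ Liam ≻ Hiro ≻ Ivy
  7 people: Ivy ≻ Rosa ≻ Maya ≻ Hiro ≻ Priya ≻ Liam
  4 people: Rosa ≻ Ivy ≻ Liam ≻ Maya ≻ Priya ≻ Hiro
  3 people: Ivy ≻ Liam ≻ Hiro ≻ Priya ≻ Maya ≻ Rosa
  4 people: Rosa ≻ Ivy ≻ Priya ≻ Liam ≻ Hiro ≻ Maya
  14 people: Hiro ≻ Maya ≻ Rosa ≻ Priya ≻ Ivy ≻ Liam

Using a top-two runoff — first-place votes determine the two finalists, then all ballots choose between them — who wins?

Rosa

Round 1 first-place votes: Liam 0, Ivy 10, Priya 0, Hiro 14, Maya 0, Rosa 12. Hiro and Rosa advance.
Runoff: Hiro is ranked above Rosa on 17 ballots, Rosa above Hiro on 19.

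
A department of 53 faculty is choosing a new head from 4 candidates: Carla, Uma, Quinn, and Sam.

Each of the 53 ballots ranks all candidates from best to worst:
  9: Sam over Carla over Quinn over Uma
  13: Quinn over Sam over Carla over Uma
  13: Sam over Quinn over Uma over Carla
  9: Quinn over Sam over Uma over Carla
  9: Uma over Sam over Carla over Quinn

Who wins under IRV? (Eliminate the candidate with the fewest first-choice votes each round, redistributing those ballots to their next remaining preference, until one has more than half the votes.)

Sam

Round 1: Carla 0, Uma 9, Quinn 22, Sam 22. Carla eliminated.
Round 2: Uma 9, Quinn 22, Sam 22. Uma eliminated.
Round 3: Quinn 22, Sam 31. Sam has a majority (≥27).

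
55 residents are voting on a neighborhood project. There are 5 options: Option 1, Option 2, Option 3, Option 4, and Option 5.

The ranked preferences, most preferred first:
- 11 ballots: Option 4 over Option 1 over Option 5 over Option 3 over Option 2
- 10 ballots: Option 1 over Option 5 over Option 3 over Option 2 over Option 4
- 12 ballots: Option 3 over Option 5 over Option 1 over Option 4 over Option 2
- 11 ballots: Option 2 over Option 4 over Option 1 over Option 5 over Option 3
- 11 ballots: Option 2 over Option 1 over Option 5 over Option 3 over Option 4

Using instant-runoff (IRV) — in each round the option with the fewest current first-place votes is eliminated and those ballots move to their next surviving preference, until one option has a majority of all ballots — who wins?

Option 3

Round 1: Option 1 10, Option 2 22, Option 3 12, Option 4 11, Option 5 0. Option 5 eliminated.
Round 2: Option 1 10, Option 2 22, Option 3 12, Option 4 11. Option 1 eliminated.
Round 3: Option 2 22, Option 3 22, Option 4 11. Option 4 eliminated.
Round 4: Option 2 22, Option 3 33. Option 3 has a majority (≥28).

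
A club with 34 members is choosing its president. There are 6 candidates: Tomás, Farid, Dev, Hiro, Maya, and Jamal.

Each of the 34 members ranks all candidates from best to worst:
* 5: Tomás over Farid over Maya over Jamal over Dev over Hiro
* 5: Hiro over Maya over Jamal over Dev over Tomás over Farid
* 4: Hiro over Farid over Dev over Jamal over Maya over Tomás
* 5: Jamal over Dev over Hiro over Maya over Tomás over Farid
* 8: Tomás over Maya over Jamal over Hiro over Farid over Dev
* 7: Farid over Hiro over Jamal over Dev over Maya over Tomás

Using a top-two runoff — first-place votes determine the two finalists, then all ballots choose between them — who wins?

Hiro

Round 1 first-place votes: Tomás 13, Farid 7, Dev 0, Hiro 9, Maya 0, Jamal 5. Tomás and Hiro advance.
Runoff: Tomás is ranked above Hiro on 13 ballots, Hiro above Tomás on 21.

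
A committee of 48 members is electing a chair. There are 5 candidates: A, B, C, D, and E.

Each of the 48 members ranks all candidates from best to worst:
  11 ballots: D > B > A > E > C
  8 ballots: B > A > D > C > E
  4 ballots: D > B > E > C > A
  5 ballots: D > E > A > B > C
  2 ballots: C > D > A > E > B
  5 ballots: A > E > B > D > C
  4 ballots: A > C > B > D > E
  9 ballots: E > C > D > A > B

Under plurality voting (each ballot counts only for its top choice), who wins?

First-place votes: A 9, B 8, C 2, D 20, E 9.

D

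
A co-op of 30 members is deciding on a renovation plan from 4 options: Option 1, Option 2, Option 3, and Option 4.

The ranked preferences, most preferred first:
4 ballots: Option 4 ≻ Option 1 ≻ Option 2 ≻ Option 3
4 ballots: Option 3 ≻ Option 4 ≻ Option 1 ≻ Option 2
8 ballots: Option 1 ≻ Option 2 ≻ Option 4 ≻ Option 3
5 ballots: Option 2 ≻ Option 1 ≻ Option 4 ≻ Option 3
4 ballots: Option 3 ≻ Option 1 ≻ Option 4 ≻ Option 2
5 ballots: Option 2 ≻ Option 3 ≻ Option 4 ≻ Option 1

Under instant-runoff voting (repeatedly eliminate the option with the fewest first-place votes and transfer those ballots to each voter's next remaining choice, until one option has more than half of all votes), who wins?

Round 1: Option 1 8, Option 2 10, Option 3 8, Option 4 4. Option 4 eliminated.
Round 2: Option 1 12, Option 2 10, Option 3 8. Option 3 eliminated.
Round 3: Option 1 20, Option 2 10. Option 1 has a majority (≥16).

Option 1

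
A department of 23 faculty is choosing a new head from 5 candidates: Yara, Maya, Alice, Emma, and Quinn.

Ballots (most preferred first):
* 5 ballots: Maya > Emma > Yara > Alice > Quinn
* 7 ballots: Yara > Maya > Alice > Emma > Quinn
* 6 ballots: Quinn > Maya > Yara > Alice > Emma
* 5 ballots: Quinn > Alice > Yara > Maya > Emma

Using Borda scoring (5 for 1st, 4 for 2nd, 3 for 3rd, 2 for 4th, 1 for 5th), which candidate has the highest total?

Maya

Yara: 5×3 + 7×5 + 6×3 + 5×3 = 83
Maya: 5×5 + 7×4 + 6×4 + 5×2 = 87
Alice: 5×2 + 7×3 + 6×2 + 5×4 = 63
Emma: 5×4 + 7×2 + 6×1 + 5×1 = 45
Quinn: 5×1 + 7×1 + 6×5 + 5×5 = 67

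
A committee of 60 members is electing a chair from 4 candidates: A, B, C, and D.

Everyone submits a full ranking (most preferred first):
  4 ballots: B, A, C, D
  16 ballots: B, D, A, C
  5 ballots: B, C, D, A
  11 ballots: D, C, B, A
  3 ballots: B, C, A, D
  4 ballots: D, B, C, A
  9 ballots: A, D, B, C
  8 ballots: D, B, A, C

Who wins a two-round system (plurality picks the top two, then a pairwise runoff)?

Round 1 first-place votes: A 9, B 28, C 0, D 23. B and D advance.
Runoff: B is ranked above D on 28 ballots, D above B on 32.

D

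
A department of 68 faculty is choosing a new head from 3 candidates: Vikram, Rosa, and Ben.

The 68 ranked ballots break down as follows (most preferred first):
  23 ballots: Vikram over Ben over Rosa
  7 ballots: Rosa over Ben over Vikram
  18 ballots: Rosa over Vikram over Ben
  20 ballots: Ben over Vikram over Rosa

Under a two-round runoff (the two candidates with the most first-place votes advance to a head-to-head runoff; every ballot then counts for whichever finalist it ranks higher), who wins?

Vikram

Round 1 first-place votes: Vikram 23, Rosa 25, Ben 20. Rosa and Vikram advance.
Runoff: Rosa is ranked above Vikram on 25 ballots, Vikram above Rosa on 43.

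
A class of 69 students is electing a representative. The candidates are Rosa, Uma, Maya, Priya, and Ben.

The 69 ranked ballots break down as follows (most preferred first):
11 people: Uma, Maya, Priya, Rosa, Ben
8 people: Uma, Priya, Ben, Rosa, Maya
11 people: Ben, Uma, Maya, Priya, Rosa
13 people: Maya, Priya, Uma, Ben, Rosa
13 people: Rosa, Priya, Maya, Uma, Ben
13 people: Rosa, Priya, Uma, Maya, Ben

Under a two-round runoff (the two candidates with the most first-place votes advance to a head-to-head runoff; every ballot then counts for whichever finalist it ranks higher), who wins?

Uma

Round 1 first-place votes: Rosa 26, Uma 19, Maya 13, Priya 0, Ben 11. Rosa and Uma advance.
Runoff: Rosa is ranked above Uma on 26 ballots, Uma above Rosa on 43.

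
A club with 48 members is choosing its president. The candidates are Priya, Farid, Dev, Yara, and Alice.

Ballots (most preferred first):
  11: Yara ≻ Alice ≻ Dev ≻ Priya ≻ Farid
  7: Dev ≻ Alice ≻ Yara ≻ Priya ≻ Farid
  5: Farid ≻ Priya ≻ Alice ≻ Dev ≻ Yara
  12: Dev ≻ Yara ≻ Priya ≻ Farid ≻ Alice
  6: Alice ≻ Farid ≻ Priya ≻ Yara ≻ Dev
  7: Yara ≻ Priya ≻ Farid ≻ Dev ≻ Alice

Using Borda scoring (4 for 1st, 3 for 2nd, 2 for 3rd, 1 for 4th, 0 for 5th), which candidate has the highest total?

Priya: 11×1 + 7×1 + 5×3 + 12×2 + 6×2 + 7×3 = 90
Farid: 11×0 + 7×0 + 5×4 + 12×1 + 6×3 + 7×2 = 64
Dev: 11×2 + 7×4 + 5×1 + 12×4 + 6×0 + 7×1 = 110
Yara: 11×4 + 7×2 + 5×0 + 12×3 + 6×1 + 7×4 = 128
Alice: 11×3 + 7×3 + 5×2 + 12×0 + 6×4 + 7×0 = 88

Yara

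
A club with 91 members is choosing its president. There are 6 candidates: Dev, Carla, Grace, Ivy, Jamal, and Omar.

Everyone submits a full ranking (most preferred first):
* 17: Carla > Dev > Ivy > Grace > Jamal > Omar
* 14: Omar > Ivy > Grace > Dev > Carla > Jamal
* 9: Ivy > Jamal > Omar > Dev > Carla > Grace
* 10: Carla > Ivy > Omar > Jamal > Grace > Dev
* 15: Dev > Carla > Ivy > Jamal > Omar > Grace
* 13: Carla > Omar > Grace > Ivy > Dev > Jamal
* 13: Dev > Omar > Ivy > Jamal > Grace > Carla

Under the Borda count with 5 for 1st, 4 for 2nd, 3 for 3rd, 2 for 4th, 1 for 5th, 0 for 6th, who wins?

Ivy

Dev: 17×4 + 14×2 + 9×2 + 10×0 + 15×5 + 13×1 + 13×5 = 267
Carla: 17×5 + 14×1 + 9×1 + 10×5 + 15×4 + 13×5 + 13×0 = 283
Grace: 17×2 + 14×3 + 9×0 + 10×1 + 15×0 + 13×3 + 13×1 = 138
Ivy: 17×3 + 14×4 + 9×5 + 10×4 + 15×3 + 13×2 + 13×3 = 302
Jamal: 17×1 + 14×0 + 9×4 + 10×2 + 15×2 + 13×0 + 13×2 = 129
Omar: 17×0 + 14×5 + 9×3 + 10×3 + 15×1 + 13×4 + 13×4 = 246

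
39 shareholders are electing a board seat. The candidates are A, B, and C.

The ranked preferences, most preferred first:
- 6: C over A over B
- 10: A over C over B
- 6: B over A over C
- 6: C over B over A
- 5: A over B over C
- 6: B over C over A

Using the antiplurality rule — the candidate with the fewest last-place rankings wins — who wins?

C

Last-place votes: A 12, B 16, C 11.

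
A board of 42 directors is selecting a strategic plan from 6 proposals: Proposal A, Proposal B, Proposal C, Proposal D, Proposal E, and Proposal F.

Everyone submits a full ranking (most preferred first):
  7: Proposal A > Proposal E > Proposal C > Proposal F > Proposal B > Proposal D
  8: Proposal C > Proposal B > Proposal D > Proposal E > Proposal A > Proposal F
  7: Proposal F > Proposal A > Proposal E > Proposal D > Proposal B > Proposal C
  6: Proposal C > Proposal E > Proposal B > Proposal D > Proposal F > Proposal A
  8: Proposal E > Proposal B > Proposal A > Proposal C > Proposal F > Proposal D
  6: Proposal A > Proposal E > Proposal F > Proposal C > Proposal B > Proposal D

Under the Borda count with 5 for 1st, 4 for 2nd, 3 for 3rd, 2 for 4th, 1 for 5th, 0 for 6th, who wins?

Proposal A: 7×5 + 8×1 + 7×4 + 6×0 + 8×3 + 6×5 = 125
Proposal B: 7×1 + 8×4 + 7×1 + 6×3 + 8×4 + 6×1 = 102
Proposal C: 7×3 + 8×5 + 7×0 + 6×5 + 8×2 + 6×2 = 119
Proposal D: 7×0 + 8×3 + 7×2 + 6×2 + 8×0 + 6×0 = 50
Proposal E: 7×4 + 8×2 + 7×3 + 6×4 + 8×5 + 6×4 = 153
Proposal F: 7×2 + 8×0 + 7×5 + 6×1 + 8×1 + 6×3 = 81

Proposal E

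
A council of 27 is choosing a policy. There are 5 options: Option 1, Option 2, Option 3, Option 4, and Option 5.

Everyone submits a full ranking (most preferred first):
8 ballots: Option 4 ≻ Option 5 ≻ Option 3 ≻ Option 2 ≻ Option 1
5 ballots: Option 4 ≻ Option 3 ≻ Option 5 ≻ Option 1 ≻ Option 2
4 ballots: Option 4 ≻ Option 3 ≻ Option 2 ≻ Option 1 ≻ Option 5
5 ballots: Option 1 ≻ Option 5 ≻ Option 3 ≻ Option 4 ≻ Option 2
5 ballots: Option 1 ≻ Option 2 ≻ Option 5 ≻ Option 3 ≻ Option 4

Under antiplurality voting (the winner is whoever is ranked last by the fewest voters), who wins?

Option 3

Last-place votes: Option 1 8, Option 2 10, Option 3 0, Option 4 5, Option 5 4.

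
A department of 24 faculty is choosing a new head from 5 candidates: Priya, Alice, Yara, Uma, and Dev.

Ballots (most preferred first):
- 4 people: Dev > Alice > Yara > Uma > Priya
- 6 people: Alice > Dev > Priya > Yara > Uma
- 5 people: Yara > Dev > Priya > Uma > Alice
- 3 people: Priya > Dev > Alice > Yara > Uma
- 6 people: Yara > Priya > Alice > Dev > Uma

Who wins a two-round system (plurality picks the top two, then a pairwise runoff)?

Round 1 first-place votes: Priya 3, Alice 6, Yara 11, Uma 0, Dev 4. Yara and Alice advance.
Runoff: Yara is ranked above Alice on 11 ballots, Alice above Yara on 13.

Alice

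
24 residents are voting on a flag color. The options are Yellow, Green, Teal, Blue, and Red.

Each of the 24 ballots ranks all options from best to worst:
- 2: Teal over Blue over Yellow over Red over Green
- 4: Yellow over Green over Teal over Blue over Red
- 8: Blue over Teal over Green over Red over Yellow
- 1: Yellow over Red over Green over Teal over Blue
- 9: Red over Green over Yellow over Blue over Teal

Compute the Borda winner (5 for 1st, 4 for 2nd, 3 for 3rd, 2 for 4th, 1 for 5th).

Green

Yellow: 2×3 + 4×5 + 8×1 + 1×5 + 9×3 = 66
Green: 2×1 + 4×4 + 8×3 + 1×3 + 9×4 = 81
Teal: 2×5 + 4×3 + 8×4 + 1×2 + 9×1 = 65
Blue: 2×4 + 4×2 + 8×5 + 1×1 + 9×2 = 75
Red: 2×2 + 4×1 + 8×2 + 1×4 + 9×5 = 73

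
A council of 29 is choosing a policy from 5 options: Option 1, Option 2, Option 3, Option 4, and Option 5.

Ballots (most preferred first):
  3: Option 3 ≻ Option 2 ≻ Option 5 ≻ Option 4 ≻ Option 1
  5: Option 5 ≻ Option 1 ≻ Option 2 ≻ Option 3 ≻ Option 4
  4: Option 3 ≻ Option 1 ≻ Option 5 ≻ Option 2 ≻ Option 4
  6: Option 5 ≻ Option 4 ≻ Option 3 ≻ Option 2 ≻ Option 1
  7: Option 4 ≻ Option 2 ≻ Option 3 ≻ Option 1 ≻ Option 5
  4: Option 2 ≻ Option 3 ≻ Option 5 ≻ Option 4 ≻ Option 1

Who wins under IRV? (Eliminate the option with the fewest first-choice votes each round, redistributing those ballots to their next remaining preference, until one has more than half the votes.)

Round 1: Option 1 0, Option 2 4, Option 3 7, Option 4 7, Option 5 11. Option 1 eliminated.
Round 2: Option 2 4, Option 3 7, Option 4 7, Option 5 11. Option 2 eliminated.
Round 3: Option 3 11, Option 4 7, Option 5 11. Option 4 eliminated.
Round 4: Option 3 18, Option 5 11. Option 3 has a majority (≥15).

Option 3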